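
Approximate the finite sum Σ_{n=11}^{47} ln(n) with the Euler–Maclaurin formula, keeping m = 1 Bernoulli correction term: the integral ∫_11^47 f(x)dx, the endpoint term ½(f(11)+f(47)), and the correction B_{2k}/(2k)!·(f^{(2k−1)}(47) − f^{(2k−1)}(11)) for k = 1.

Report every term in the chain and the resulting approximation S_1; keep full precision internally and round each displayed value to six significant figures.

Integral: ∫_11^47 ln(x) dx = 118.580.
Boundary: ½(f(11) + f(47)) = ½(2.39790 + 3.85015) = 3.12402.
So far: 121.704.
k=1: B_{2}/(2)! × [f^{(1)}(47) − f^{(1)}(11)] = 1/12 × (0.0212766 − 0.0909091) = -0.00580271.

S_1 ≈ 121.698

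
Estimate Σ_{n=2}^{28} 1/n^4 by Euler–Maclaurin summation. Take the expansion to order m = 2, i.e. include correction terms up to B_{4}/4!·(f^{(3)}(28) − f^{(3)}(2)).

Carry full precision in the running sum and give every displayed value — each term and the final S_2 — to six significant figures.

S_2 ≈ 0.0820169

∫_2^28 1/x^4 dx evaluates to 0.0416515.
Boundary: ½(f(2) + f(28)) = ½(0.0625000 + 1.62693e-06) = 0.0312508.
Integral + boundary = 0.0729023.
Order-1 term: 1/12 · (-2.32418e-07 − (-0.125000)) = 0.0104166.
Running total after k=1: 0.0833189.
Order-2 term: −1/720 · (-8.89355e-09 − (-0.937500)) = -0.00130208.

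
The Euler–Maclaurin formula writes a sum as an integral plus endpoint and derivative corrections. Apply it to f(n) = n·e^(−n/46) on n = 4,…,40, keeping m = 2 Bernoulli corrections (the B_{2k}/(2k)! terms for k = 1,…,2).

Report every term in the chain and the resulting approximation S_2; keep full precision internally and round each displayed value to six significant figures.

The integral term ∫_4^40 x·e^(−x/46) dx = 450.356.
½[f(4) + f(40)] = ½[3.66687 + 16.7653] = 10.2161.
So far: 460.572.
Order-1 term: 1/12 · (0.0546696 − 0.837002) = -0.0651944.
Running total after k=1: 460.507.
Order-2 term: −1/720 · (0.000421993 − 0.00126202) = 1.16671e-06.

S_2 ≈ 460.507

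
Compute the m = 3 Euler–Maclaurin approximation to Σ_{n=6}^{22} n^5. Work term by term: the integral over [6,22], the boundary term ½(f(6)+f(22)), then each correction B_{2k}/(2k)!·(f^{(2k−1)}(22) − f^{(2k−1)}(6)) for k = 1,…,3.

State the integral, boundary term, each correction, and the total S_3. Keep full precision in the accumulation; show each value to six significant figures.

S_3 ≈ 2.15666e+07

The integral term ∫_6^22 x^5 dx = 1.88889e+07.
½[f(6) + f(22)] = ½[7776.00 + 5.15363e+06] = 2.58070e+06.
Integral + boundary = 2.14696e+07.
Order-1 term: 1/12 · (1.17128e+06 − 6480.00) = 97066.7.
Partial sum through k=1: 2.15666e+07.
Order-2 term: −1/720 · (29040.0 − 2160.00) = -37.3333.
Partial sum through k=2: 2.15666e+07.
Order-3 term: 1/30240 · (120.000 − 120.000) = 0.00000.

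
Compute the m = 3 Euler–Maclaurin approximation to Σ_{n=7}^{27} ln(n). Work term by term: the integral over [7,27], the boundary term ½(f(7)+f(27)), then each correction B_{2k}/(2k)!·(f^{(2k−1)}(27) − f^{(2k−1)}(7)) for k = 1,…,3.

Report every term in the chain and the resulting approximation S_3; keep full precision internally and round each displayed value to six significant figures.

S_3 ≈ 57.9783

Integral: ∫_7^27 ln(x) dx = 55.3662.
Boundary: ½(f(7) + f(27)) = ½(1.94591 + 3.29584) = 2.62087.
Integral + boundary = 57.9871.
Order-1 term: 1/12 · (0.0370370 − 0.142857) = -0.00881834.
After k=1: 57.9783.
Order-2 term: −1/720 · (0.000101611 − 0.00583090) = 7.95735e-06.
After k=2: 57.9783.
Order-3 term: 1/30240 · (1.67260e-06 − 0.00142798) = -4.71661e-08.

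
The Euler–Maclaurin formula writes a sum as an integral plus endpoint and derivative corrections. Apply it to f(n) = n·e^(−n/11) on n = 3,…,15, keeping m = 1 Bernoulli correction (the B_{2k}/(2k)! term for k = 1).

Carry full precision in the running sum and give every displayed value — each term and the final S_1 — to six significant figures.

S_1 ≈ 47.1078

Integral: ∫_3^15 x·e^(−x/11) dx = 44.1017.
Endpoint term: (f(3) + f(15))/2 = (2.28390 + 3.83594)/2 = 3.05992.
Integral + boundary = 47.1616.
k=1: B_{2}/(2)! × [f^{(1)}(15) − f^{(1)}(3)] = 1/12 × (-0.0929924 − 0.553673) = -0.0538888.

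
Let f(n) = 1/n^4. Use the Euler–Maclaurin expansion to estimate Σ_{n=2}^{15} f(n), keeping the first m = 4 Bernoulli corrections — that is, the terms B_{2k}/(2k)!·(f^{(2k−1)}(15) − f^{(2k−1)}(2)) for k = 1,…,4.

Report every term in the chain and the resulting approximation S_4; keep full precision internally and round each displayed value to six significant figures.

S_4 ≈ 0.0821318

∫_2^15 1/x^4 dx evaluates to 0.0415679.
Boundary: ½(f(2) + f(15)) = ½(0.0625000 + 1.97531e-05) = 0.0312599.
Running total after boundary: 0.0728278.
Correction k=1: B_{2}/2! · (f^{(1)}(15) − f^{(1)}(2)) = 1/12 · (-5.26749e-06 − (-0.125000)) = 0.0104162.
After k=1: 0.0832440.
Correction k=2: B_{4}/4! · (f^{(3)}(15) − f^{(3)}(2)) = −1/720 · (-7.02332e-07 − (-0.937500)) = -0.00130208.
After k=2: 0.0819419.
Correction k=3: B_{6}/6! · (f^{(5)}(15) − f^{(5)}(2)) = 1/30240 · (-1.74803e-07 − (-13.1250)) = 0.000434028.
After k=3: 0.0823760.
Correction k=4: B_{8}/8! · (f^{(7)}(15) − f^{(7)}(2)) = −1/1209600 · (-6.99210e-08 − (-295.312)) = -0.000244141.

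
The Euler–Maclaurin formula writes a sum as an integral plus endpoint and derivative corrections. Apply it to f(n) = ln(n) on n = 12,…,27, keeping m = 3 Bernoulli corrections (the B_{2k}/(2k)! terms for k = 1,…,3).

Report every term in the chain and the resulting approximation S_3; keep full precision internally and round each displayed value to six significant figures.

Integral: ∫_12^27 ln(x) dx = 44.1687.
Boundary: ½(f(12) + f(27)) = ½(2.48491 + 3.29584) = 2.89037.
Integral + boundary = 47.0591.
Correction k=1: B_{2}/2! · (f^{(1)}(27) − f^{(1)}(12)) = 1/12 · (0.0370370 − 0.0833333) = -0.00385802.
Running total after k=1: 47.0552.
Correction k=2: B_{4}/4! · (f^{(3)}(27) − f^{(3)}(12)) = −1/720 · (0.000101611 − 0.00115741) = 1.46638e-06.
Running total after k=2: 47.0552.
Correction k=3: B_{6}/6! · (f^{(5)}(27) − f^{(5)}(12)) = 1/30240 · (1.67260e-06 − 9.64506e-05) = -3.13419e-09.

S_3 ≈ 47.0552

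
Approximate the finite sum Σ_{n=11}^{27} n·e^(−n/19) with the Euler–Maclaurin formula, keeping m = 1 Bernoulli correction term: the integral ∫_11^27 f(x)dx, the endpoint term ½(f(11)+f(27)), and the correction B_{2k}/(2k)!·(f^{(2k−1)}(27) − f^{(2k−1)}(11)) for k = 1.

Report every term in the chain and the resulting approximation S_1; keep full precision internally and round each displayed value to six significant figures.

S_1 ≈ 114.757

∫_11^27 x·e^(−x/19) dx evaluates to 108.442.
Boundary: ½(f(11) + f(27)) = ½(6.16537 + 6.51941) = 6.34239.
Running total after boundary: 114.785.
k=1: B_{2}/(2)! × [f^{(1)}(27) − f^{(1)}(11)] = 1/12 × (-0.101667 − 0.235995) = -0.0281385.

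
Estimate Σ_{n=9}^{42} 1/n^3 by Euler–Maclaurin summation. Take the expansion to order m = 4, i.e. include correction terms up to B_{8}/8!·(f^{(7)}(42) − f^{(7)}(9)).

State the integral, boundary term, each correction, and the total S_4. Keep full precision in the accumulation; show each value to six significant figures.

∫_9^42 1/x^3 dx evaluates to 0.00588939.
Endpoint term: (f(9) + f(42))/2 = (0.00137174 + 1.34975e-05)/2 = 0.000692620.
So far: 0.00658201.
k=1: B_{2}/(2)! × [f^{(1)}(42) − f^{(1)}(9)] = 1/12 × (-9.64104e-07 − (-0.000457247)) = 3.80236e-05.
Partial sum through k=1: 0.00662004.
k=2: B_{4}/(4)! × [f^{(3)}(42) − f^{(3)}(9)] = −1/720 × (-1.09309e-08 − (-0.000112901)) = -1.56791e-07.
Partial sum through k=2: 0.00661988.
k=3: B_{6}/(6)! × [f^{(5)}(42) − f^{(5)}(9)] = 1/30240 × (-2.60259e-10 − (-5.85410e-05)) = 1.93587e-09.
Partial sum through k=3: 0.00661988.
k=4: B_{8}/(8)! × [f^{(7)}(42) − f^{(7)}(9)] = −1/1209600 × (-1.06228e-11 − (-5.20365e-05)) = -4.30196e-11.

S_4 ≈ 0.00661988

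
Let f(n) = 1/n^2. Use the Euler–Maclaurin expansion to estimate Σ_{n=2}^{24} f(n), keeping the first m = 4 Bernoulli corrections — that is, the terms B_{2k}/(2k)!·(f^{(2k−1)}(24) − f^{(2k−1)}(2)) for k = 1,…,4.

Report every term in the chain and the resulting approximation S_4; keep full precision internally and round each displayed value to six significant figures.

S_4 ≈ 0.604102

∫_2^24 1/x^2 dx evaluates to 0.458333.
½[f(2) + f(24)] = ½[0.250000 + 0.00173611] = 0.125868.
So far: 0.584201.
Correction k=1: B_{2}/2! · (f^{(1)}(24) − f^{(1)}(2)) = 1/12 · (-0.000144676 − (-0.250000)) = 0.0208213.
After k=1: 0.605023.
Correction k=2: B_{4}/4! · (f^{(3)}(24) − f^{(3)}(2)) = −1/720 · (-3.01408e-06 − (-0.750000)) = -0.00104166.
After k=2: 0.603981.
Correction k=3: B_{6}/6! · (f^{(5)}(24) − f^{(5)}(2)) = 1/30240 · (-1.56983e-07 − (-5.62500)) = 0.000186012.
After k=3: 0.604167.
Correction k=4: B_{8}/8! · (f^{(7)}(24) − f^{(7)}(2)) = −1/1209600 · (-1.52623e-08 − (-78.7500)) = -6.51042e-05.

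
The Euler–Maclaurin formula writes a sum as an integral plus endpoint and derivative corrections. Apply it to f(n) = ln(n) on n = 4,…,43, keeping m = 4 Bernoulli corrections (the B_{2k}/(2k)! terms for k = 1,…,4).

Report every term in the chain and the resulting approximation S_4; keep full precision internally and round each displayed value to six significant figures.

∫_4^43 ln(x) dx evaluates to 117.186.
½[f(4) + f(43)] = ½[1.38629 + 3.76120] = 2.57375.
Running total after boundary: 119.760.
Correction k=1: B_{2}/2! · (f^{(1)}(43) − f^{(1)}(4)) = 1/12 · (0.0232558 − 0.250000) = -0.0188953.
After k=1: 119.741.
Correction k=2: B_{4}/4! · (f^{(3)}(43) − f^{(3)}(4)) = −1/720 · (2.51550e-05 − 0.0312500) = 4.33678e-05.
After k=2: 119.741.
Correction k=3: B_{6}/6! · (f^{(5)}(43) − f^{(5)}(4)) = 1/30240 · (1.63256e-07 − 0.0234375) = -7.75044e-07.
After k=3: 119.741.
Correction k=4: B_{8}/8! · (f^{(7)}(43) − f^{(7)}(4)) = −1/1209600 · (2.64883e-09 − 0.0439453) = 3.63304e-08.

S_4 ≈ 119.741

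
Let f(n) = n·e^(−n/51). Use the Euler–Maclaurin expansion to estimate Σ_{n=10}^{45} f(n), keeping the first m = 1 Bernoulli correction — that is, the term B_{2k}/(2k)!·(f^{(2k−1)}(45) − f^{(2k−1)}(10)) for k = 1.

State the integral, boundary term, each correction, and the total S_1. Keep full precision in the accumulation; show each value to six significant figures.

S_1 ≈ 544.444

∫_10^45 x·e^(−x/51) dx evaluates to 531.075.
½[f(10) + f(45)] = ½[8.21948 + 18.6214] = 13.4204.
So far: 544.495.
Correction k=1: B_{2}/2! · (f^{(1)}(45) − f^{(1)}(10)) = 1/12 · (0.0486833 − 0.660782) = -0.0510082.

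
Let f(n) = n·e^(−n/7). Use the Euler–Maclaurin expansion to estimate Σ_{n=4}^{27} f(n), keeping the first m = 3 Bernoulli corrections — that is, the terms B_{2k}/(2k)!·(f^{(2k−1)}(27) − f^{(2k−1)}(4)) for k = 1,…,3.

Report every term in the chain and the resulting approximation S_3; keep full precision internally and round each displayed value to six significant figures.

S_3 ≈ 39.8443

∫_4^27 x·e^(−x/7) dx evaluates to 38.4548.
Boundary: ½(f(4) + f(27)) = ½(2.25887 + 0.570464) = 1.41467.
Integral + boundary = 39.8694.
Order-1 term: 1/12 · (-0.0603665 − 0.242022) = -0.0251990.
Partial sum through k=1: 39.8442.
Order-2 term: −1/720 · (-0.000369591 − 0.0279889) = 3.93869e-05.
Partial sum through k=2: 39.8443.
Order-3 term: 1/30240 · (1.00569e-05 − 0.00104161) = -3.41121e-08.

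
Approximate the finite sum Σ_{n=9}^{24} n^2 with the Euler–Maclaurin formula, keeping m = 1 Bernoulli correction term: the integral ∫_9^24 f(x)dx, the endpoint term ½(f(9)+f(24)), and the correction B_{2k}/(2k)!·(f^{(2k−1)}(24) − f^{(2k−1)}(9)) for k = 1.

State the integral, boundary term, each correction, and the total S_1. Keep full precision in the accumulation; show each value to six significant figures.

S_1 ≈ 4696.00

∫_9^24 x^2 dx evaluates to 4365.00.
Endpoint term: (f(9) + f(24))/2 = (81.0000 + 576.000)/2 = 328.500.
Running total after boundary: 4693.50.
k=1: B_{2}/(2)! × [f^{(1)}(24) − f^{(1)}(9)] = 1/12 × (48.0000 − 18.0000) = 2.50000.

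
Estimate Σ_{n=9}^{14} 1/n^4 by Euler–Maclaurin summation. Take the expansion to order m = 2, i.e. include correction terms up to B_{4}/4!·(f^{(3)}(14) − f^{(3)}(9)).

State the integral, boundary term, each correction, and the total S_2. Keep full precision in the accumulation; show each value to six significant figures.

∫_9^14 1/x^4 dx evaluates to 0.000335770.
Endpoint term: (f(9) + f(14))/2 = (0.000152416 + 2.60308e-05)/2 = 8.92233e-05.
Integral + boundary = 0.000424994.
k=1: B_{2}/(2)! × [f^{(1)}(14) − f^{(1)}(9)] = 1/12 × (-7.43738e-06 − (-6.77404e-05)) = 5.02525e-06.
After k=1: 0.000430019.
k=2: B_{4}/(4)! × [f^{(3)}(14) − f^{(3)}(9)] = −1/720 × (-1.13837e-06 − (-2.50890e-05)) = -3.32648e-08.

S_2 ≈ 0.000429985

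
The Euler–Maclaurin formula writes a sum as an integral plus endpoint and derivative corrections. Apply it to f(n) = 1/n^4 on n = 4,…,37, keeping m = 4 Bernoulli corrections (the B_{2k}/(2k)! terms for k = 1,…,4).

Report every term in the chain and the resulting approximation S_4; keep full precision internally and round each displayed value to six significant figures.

Integral: ∫_4^37 1/x^4 dx = 0.00520175.
Boundary: ½(f(4) + f(37)) = ½(0.00390625 + 5.33572e-07) = 0.00195339.
Integral + boundary = 0.00715514.
Order-1 term: 1/12 · (-5.76835e-08 − (-0.00390625)) = 0.000325516.
Running total after k=1: 0.00748066.
Order-2 term: −1/720 · (-1.26406e-09 − (-0.00732422)) = -1.01725e-05.
Running total after k=2: 0.00747049.
Order-3 term: 1/30240 · (-5.17075e-11 − (-0.0256348)) = 8.47711e-07.
Running total after k=3: 0.00747134.
Order-4 term: −1/1209600 · (-3.39933e-12 − (-0.144196)) = -1.19209e-07.

S_4 ≈ 0.00747122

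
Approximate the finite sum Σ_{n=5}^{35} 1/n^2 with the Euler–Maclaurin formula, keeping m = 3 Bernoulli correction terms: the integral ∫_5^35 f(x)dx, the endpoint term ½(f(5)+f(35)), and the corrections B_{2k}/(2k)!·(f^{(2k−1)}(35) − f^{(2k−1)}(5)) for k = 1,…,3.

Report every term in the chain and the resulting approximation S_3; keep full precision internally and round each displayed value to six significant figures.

The integral term ∫_5^35 1/x^2 dx = 0.171429.
Endpoint term: (f(5) + f(35))/2 = (0.0400000 + 0.000816327)/2 = 0.0204082.
Integral + boundary = 0.191837.
Correction k=1: B_{2}/2! · (f^{(1)}(35) − f^{(1)}(5)) = 1/12 · (-4.66472e-05 − (-0.0160000)) = 0.00132945.
Running total after k=1: 0.193166.
Correction k=2: B_{4}/4! · (f^{(3)}(35) − f^{(3)}(5)) = −1/720 · (-4.56952e-07 − (-0.00768000)) = -1.06660e-05.
Running total after k=2: 0.193156.
Correction k=3: B_{6}/6! · (f^{(5)}(35) − f^{(5)}(5)) = 1/30240 · (-1.11907e-08 − (-0.00921600)) = 3.04762e-07.

S_3 ≈ 0.193156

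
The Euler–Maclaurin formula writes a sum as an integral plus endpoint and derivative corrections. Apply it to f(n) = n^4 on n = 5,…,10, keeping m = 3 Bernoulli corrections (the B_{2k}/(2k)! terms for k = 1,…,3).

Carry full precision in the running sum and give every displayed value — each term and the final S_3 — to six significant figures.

S_3 ≈ 24979.0

∫_5^10 x^4 dx evaluates to 19375.0.
Boundary: ½(f(5) + f(10)) = ½(625.000 + 10000.0) = 5312.50.
Running total after boundary: 24687.5.
Correction k=1: B_{2}/2! · (f^{(1)}(10) − f^{(1)}(5)) = 1/12 · (4000.00 − 500.000) = 291.667.
After k=1: 24979.2.
Correction k=2: B_{4}/4! · (f^{(3)}(10) − f^{(3)}(5)) = −1/720 · (240.000 − 120.000) = -0.166667.
After k=2: 24979.0.
Correction k=3: B_{6}/6! · (f^{(5)}(10) − f^{(5)}(5)) = 1/30240 · (0.00000 − 0.00000) = 0.00000.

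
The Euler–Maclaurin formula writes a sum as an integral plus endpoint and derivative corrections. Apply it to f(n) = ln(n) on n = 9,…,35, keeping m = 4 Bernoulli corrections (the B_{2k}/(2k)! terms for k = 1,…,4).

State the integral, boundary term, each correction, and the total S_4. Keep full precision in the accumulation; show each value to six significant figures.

The integral term ∫_9^35 ln(x) dx = 78.6622.
Endpoint term: (f(9) + f(35))/2 = (2.19722 + 3.55535)/2 = 2.87629.
Integral + boundary = 81.5384.
Correction k=1: B_{2}/2! · (f^{(1)}(35) − f^{(1)}(9)) = 1/12 · (0.0285714 − 0.111111) = -0.00687831.
Partial sum through k=1: 81.5316.
Correction k=2: B_{4}/4! · (f^{(3)}(35) − f^{(3)}(9)) = −1/720 · (4.66472e-05 − 0.00274348) = 3.74561e-06.
Partial sum through k=2: 81.5316.
Correction k=3: B_{6}/6! · (f^{(5)}(35) − f^{(5)}(9)) = 1/30240 · (4.56952e-07 − 0.000406442) = -1.34254e-08.
Partial sum through k=3: 81.5316.
Correction k=4: B_{8}/8! · (f^{(7)}(35) − f^{(7)}(9)) = −1/1209600 · (1.11907e-08 − 0.000150534) = 1.24440e-10.

S_4 ≈ 81.5316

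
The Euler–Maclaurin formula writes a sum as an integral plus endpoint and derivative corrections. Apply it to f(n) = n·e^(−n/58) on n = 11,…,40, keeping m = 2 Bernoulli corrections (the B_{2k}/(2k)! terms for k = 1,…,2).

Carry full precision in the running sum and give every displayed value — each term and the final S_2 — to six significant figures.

S_2 ≈ 473.232

The integral term ∫_11^40 x·e^(−x/58) dx = 458.690.
Endpoint term: (f(11) + f(40))/2 = (9.09969 + 20.0700)/2 = 14.5848.
So far: 473.275.
Correction k=1: B_{2}/2! · (f^{(1)}(40) − f^{(1)}(11)) = 1/12 · (0.155715 − 0.670353) = -0.0428865.
Running total after k=1: 473.232.
Correction k=2: B_{4}/4! · (f^{(3)}(40) − f^{(3)}(11)) = −1/720 · (0.000344594 − 0.000691094) = 4.81251e-07.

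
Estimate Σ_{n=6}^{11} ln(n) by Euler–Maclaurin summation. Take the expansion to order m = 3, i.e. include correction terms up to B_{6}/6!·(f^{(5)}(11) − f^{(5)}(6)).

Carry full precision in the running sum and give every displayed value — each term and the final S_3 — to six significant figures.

S_3 ≈ 12.7148

Integral: ∫_6^11 ln(x) dx = 10.6263.
Boundary: ½(f(6) + f(11)) = ½(1.79176 + 2.39790) = 2.09483.
Running total after boundary: 12.7211.
k=1: B_{2}/(2)! × [f^{(1)}(11) − f^{(1)}(6)] = 1/12 × (0.0909091 − 0.166667) = -0.00631313.
After k=1: 12.7148.
k=2: B_{4}/(4)! × [f^{(3)}(11) − f^{(3)}(6)] = −1/720 × (0.00150263 − 0.00925926) = 1.07731e-05.
After k=2: 12.7148.
k=3: B_{6}/(6)! × [f^{(5)}(11) − f^{(5)}(6)] = 1/30240 × (0.000149021 − 0.00308642) = -9.71362e-08.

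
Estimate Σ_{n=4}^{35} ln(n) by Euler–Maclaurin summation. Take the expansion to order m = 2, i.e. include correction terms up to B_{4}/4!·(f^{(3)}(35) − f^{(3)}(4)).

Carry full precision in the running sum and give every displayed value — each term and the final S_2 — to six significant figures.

The integral term ∫_4^35 ln(x) dx = 87.8920.
Boundary: ½(f(4) + f(35)) = ½(1.38629 + 3.55535) = 2.47082.
Integral + boundary = 90.3628.
k=1: B_{2}/(2)! × [f^{(1)}(35) − f^{(1)}(4)] = 1/12 × (0.0285714 − 0.250000) = -0.0184524.
After k=1: 90.3444.
k=2: B_{4}/(4)! × [f^{(3)}(35) − f^{(3)}(4)] = −1/720 × (4.66472e-05 − 0.0312500) = 4.33380e-05.

S_2 ≈ 90.3444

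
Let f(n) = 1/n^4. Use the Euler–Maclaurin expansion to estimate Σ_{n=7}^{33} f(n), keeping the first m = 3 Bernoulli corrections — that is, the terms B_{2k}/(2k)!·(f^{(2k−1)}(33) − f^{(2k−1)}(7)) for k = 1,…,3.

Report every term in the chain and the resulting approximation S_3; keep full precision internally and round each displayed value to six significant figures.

S_3 ≈ 0.00119084

The integral term ∫_7^33 1/x^4 dx = 0.000962542.
Boundary: ½(f(7) + f(33)) = ½(0.000416493 + 8.43226e-07) = 0.000208668.
Integral + boundary = 0.00117121.
Correction k=1: B_{2}/2! · (f^{(1)}(33) − f^{(1)}(7)) = 1/12 · (-1.02209e-07 − (-0.000237996)) = 1.98245e-05.
Partial sum through k=1: 0.00119103.
Correction k=2: B_{4}/4! · (f^{(3)}(33) − f^{(3)}(7)) = −1/720 · (-2.81568e-09 − (-0.000145712)) = -2.02374e-07.
Partial sum through k=2: 0.00119083.
Correction k=3: B_{6}/6! · (f^{(5)}(33) − f^{(5)}(7)) = 1/30240 · (-1.44792e-10 − (-0.000166528)) = 5.50687e-09.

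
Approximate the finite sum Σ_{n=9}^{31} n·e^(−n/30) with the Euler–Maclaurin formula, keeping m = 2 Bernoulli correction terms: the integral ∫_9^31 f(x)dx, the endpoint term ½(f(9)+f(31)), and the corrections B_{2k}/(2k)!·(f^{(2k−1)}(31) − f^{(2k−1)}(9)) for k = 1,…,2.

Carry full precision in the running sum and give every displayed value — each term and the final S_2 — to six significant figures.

Integral: ∫_9^31 x·e^(−x/30) dx = 215.609.
½[f(9) + f(31)] = ½[6.66736 + 11.0304] = 8.84888.
Running total after boundary: 224.458.
Order-1 term: 1/12 · (-0.0118606 − 0.518573) = -0.0442028.
Running total after k=1: 224.413.
Order-2 term: −1/720 · (0.000777530 − 0.00222245) = 2.00684e-06.

S_2 ≈ 224.413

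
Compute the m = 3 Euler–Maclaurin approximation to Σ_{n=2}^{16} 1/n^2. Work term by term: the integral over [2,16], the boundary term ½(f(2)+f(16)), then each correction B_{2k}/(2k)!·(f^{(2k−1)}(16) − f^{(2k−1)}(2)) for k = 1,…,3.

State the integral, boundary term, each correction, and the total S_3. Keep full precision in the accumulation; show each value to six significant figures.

S_3 ≈ 0.584390

Integral: ∫_2^16 1/x^2 dx = 0.437500.
Endpoint term: (f(2) + f(16))/2 = (0.250000 + 0.00390625)/2 = 0.126953.
Running total after boundary: 0.564453.
Order-1 term: 1/12 · (-0.000488281 − (-0.250000)) = 0.0207926.
Running total after k=1: 0.585246.
Order-2 term: −1/720 · (-2.28882e-05 − (-0.750000)) = -0.00104163.
Running total after k=2: 0.584204.
Order-3 term: 1/30240 · (-2.68221e-06 − (-5.62500)) = 0.000186012.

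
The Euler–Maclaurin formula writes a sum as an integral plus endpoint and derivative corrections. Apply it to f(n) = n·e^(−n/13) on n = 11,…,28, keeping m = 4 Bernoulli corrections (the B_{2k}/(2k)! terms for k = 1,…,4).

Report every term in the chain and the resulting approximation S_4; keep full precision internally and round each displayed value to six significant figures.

Integral: ∫_11^28 x·e^(−x/13) dx = 72.0196.
Boundary: ½(f(11) + f(28)) = ½(4.71968 + 3.24904) = 3.98436.
So far: 76.0040.
Correction k=1: B_{2}/2! · (f^{(1)}(28) − f^{(1)}(11)) = 1/12 · (-0.133889 − 0.0660095) = -0.0166582.
Partial sum through k=1: 75.9873.
Correction k=2: B_{4}/4! · (f^{(3)}(28) − f^{(3)}(11)) = −1/720 · (0.000580977 − 0.00546825) = 6.78787e-06.
Partial sum through k=2: 75.9873.
Correction k=3: B_{6}/6! · (f^{(5)}(28) − f^{(5)}(11)) = 1/30240 · (1.15633e-05 − 6.24018e-05) = -1.68117e-09.
Partial sum through k=3: 75.9873.
Correction k=4: B_{8}/8! · (f^{(7)}(28) − f^{(7)}(11)) = −1/1209600 · (1.16502e-07 − 5.47024e-07) = 3.55921e-13.

S_4 ≈ 75.9873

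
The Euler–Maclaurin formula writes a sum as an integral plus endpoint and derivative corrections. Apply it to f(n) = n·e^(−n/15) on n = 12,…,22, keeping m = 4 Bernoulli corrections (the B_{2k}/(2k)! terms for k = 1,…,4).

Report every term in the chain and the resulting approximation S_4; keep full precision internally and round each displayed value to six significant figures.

The integral term ∫_12^22 x·e^(−x/15) dx = 53.9435.
Endpoint term: (f(12) + f(22))/2 = (5.39195 + 5.07525)/2 = 5.23360.
Integral + boundary = 59.1771.
k=1: B_{2}/(2)! × [f^{(1)}(22) − f^{(1)}(12)] = 1/12 × (-0.107657 − 0.0898658) = -0.0164602.
Running total after k=1: 59.1607.
k=2: B_{4}/(4)! × [f^{(3)}(22) − f^{(3)}(12)] = −1/720 × (0.00157213 − 0.00439344) = 3.91848e-06.
Running total after k=2: 59.1607.
k=3: B_{6}/(6)! × [f^{(5)}(22) − f^{(5)}(12)] = 1/30240 × (1.61011e-05 − 3.72777e-05) = -7.00285e-10.
Running total after k=3: 59.1607.
k=4: B_{8}/(8)! × [f^{(7)}(22) − f^{(7)}(12)] = −1/1209600 × (1.12066e-07 − 2.44573e-07) = 1.09546e-13.

S_4 ≈ 59.1607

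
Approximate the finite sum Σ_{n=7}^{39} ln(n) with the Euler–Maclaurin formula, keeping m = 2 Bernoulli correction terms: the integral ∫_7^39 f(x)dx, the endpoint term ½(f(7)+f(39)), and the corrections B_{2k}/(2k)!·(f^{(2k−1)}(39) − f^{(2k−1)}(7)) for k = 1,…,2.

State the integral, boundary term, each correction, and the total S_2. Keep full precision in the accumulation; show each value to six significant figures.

S_2 ≈ 100.053

The integral term ∫_7^39 ln(x) dx = 97.2575.
Endpoint term: (f(7) + f(39))/2 = (1.94591 + 3.66356)/2 = 2.80474.
So far: 100.062.
Order-1 term: 1/12 · (0.0256410 − 0.142857) = -0.00976801.
After k=1: 100.053.
Order-2 term: −1/720 · (3.37160e-05 − 0.00583090) = 8.05165e-06.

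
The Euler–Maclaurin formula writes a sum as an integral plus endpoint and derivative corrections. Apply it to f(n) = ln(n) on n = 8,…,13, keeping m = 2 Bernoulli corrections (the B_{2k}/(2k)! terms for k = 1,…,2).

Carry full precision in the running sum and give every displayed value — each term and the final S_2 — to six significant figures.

Integral: ∫_8^13 ln(x) dx = 11.7088.
Boundary: ½(f(8) + f(13)) = ½(2.07944 + 2.56495) = 2.32220.
So far: 14.0310.
Correction k=1: B_{2}/2! · (f^{(1)}(13) − f^{(1)}(8)) = 1/12 · (0.0769231 − 0.125000) = -0.00400641.
After k=1: 14.0270.
Correction k=2: B_{4}/4! · (f^{(3)}(13) − f^{(3)}(8)) = −1/720 · (0.000910332 − 0.00390625) = 4.16100e-06.

S_2 ≈ 14.0270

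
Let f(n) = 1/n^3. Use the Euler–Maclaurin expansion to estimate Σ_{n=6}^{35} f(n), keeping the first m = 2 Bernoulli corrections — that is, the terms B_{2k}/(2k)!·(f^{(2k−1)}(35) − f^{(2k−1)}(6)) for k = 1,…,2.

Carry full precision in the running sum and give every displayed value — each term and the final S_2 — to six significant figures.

The integral term ∫_6^35 1/x^3 dx = 0.0134807.
½[f(6) + f(35)] = ½[0.00462963 + 2.33236e-05] = 0.00232648.
Integral + boundary = 0.0158072.
Order-1 term: 1/12 · (-1.99917e-06 − (-0.00231481)) = 0.000192735.
Partial sum through k=1: 0.0159999.
Order-2 term: −1/720 · (-3.26395e-08 − (-0.00128601)) = -1.78608e-06.

S_2 ≈ 0.0159982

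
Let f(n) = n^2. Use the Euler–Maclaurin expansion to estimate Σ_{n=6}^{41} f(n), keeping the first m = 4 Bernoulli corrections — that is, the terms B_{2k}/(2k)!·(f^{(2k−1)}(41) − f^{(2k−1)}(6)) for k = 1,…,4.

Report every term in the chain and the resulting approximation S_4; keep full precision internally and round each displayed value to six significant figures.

Integral: ∫_6^41 x^2 dx = 22901.7.
½[f(6) + f(41)] = ½[36.0000 + 1681.00] = 858.500.
Integral + boundary = 23760.2.
Order-1 term: 1/12 · (82.0000 − 12.0000) = 5.83333.
After k=1: 23766.0.
Order-2 term: −1/720 · (0.00000 − 0.00000) = 0.00000.
After k=2: 23766.0.
Order-3 term: 1/30240 · (0.00000 − 0.00000) = 0.00000.
After k=3: 23766.0.
Order-4 term: −1/1209600 · (0.00000 − 0.00000) = 0.00000.

S_4 ≈ 23766.0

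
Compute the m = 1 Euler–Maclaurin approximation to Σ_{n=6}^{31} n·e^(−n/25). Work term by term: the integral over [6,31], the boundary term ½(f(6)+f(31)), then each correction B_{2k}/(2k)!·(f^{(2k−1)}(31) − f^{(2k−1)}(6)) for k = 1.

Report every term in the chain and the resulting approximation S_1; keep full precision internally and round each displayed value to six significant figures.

S_1 ≈ 211.288

Integral: ∫_6^31 x·e^(−x/25) dx = 204.499.
½[f(6) + f(31)] = ½[4.71977 + 8.97091] = 6.84534.
Integral + boundary = 211.344.
Order-1 term: 1/12 · (-0.0694522 − 0.597837) = -0.0556074.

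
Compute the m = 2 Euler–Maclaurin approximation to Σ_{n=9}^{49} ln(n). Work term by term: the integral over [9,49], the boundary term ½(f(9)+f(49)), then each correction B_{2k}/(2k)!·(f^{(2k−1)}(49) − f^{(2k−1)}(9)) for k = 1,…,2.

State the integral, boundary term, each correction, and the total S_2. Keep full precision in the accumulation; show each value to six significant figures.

∫_9^49 ln(x) dx evaluates to 130.924.
Boundary: ½(f(9) + f(49)) = ½(2.19722 + 3.89182) = 3.04452.
So far: 133.969.
Order-1 term: 1/12 · (0.0204082 − 0.111111) = -0.00755858.
Partial sum through k=1: 133.961.
Order-2 term: −1/720 · (1.69997e-05 − 0.00274348) = 3.78678e-06.

S_2 ≈ 133.961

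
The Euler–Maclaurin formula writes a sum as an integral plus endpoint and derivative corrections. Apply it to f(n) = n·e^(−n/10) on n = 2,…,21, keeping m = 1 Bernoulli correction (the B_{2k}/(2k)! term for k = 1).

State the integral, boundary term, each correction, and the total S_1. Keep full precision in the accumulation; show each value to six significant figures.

∫_2^21 x·e^(−x/10) dx evaluates to 60.2862.
½[f(2) + f(21)] = ½[1.63746 + 2.57158] = 2.10452.
So far: 62.3907.
Order-1 term: 1/12 · (-0.134702 − 0.654985) = -0.0658072.

S_1 ≈ 62.3249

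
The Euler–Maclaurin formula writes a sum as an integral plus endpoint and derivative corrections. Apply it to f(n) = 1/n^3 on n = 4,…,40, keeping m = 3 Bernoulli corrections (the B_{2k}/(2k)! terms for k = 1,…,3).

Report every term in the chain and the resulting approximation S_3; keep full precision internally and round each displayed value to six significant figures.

The integral term ∫_4^40 1/x^3 dx = 0.0309375.
½[f(4) + f(40)] = ½[0.0156250 + 1.56250e-05] = 0.00782031.
Integral + boundary = 0.0387578.
Correction k=1: B_{2}/2! · (f^{(1)}(40) − f^{(1)}(4)) = 1/12 · (-1.17187e-06 − (-0.0117188)) = 0.000976465.
Running total after k=1: 0.0397343.
Correction k=2: B_{4}/4! · (f^{(3)}(40) − f^{(3)}(4)) = −1/720 · (-1.46484e-08 − (-0.0146484)) = -2.03450e-05.
Running total after k=2: 0.0397139.
Correction k=3: B_{6}/6! · (f^{(5)}(40) − f^{(5)}(4)) = 1/30240 · (-3.84521e-10 − (-0.0384521)) = 1.27157e-06.

S_3 ≈ 0.0397152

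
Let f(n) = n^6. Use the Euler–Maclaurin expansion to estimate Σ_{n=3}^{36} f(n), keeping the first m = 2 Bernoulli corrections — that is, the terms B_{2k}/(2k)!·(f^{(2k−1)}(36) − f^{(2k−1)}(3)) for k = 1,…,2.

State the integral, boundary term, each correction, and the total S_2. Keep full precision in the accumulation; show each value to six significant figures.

S_2 ≈ 1.23135e+10

Integral: ∫_3^36 x^6 dx = 1.11949e+10.
Boundary: ½(f(3) + f(36)) = ½(729.000 + 2.17678e+09) = 1.08839e+09.
Integral + boundary = 1.22833e+10.
Order-1 term: 1/12 · (3.62797e+08 − 1458.00) = 3.02330e+07.
Partial sum through k=1: 1.23135e+10.
Order-2 term: −1/720 · (5.59872e+06 − 3240.00) = -7771.50.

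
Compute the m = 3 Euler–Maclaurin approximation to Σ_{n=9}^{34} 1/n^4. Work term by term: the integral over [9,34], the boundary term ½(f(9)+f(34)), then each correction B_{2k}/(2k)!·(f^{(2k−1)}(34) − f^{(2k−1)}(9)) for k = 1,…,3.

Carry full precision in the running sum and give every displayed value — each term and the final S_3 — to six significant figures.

S_3 ≈ 0.000530952

∫_9^34 1/x^4 dx evaluates to 0.000448766.
½[f(9) + f(34)] = ½[0.000152416 + 7.48315e-07] = 7.65821e-05.
Running total after boundary: 0.000525349.
Order-1 term: 1/12 · (-8.80370e-08 − (-6.77404e-05)) = 5.63769e-06.
After k=1: 0.000530986.
Order-2 term: −1/720 · (-2.28470e-09 − (-2.50890e-05)) = -3.48427e-08.
After k=2: 0.000530951.
Order-3 term: 1/30240 · (-1.10677e-10 − (-1.73455e-05)) = 5.73591e-10.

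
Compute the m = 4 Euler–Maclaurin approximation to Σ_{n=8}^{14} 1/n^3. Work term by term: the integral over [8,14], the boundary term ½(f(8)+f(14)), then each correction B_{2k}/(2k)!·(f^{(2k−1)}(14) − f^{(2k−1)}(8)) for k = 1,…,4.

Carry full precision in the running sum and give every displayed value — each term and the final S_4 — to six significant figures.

S_4 ≈ 0.00647448

The integral term ∫_8^14 1/x^3 dx = 0.00526148.
Endpoint term: (f(8) + f(14))/2 = (0.00195312 + 0.000364431)/2 = 0.00115878.
Integral + boundary = 0.00642026.
Correction k=1: B_{2}/2! · (f^{(1)}(14) − f^{(1)}(8)) = 1/12 · (-7.80925e-05 − (-0.000732422)) = 5.45275e-05.
Partial sum through k=1: 0.00647479.
Correction k=2: B_{4}/4! · (f^{(3)}(14) − f^{(3)}(8)) = −1/720 · (-7.96862e-06 − (-0.000228882)) = -3.06824e-07.
Partial sum through k=2: 0.00647448.
Correction k=3: B_{6}/6! · (f^{(5)}(14) − f^{(5)}(8)) = 1/30240 · (-1.70756e-06 − (-0.000150204)) = 4.91059e-09.
Partial sum through k=3: 0.00647448.
Correction k=4: B_{8}/8! · (f^{(7)}(14) − f^{(7)}(8)) = −1/1209600 · (-6.27267e-07 − (-0.000168979)) = -1.39180e-10.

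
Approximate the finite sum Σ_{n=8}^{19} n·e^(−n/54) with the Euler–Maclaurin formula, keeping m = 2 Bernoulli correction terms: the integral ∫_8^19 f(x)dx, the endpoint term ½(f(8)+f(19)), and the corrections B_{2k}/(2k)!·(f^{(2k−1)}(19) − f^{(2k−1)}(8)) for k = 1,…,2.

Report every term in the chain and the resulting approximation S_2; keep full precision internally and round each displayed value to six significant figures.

S_2 ≈ 124.359

The integral term ∫_8^19 x·e^(−x/54) dx = 114.251.
½[f(8) + f(19)] = ½[6.89843 + 13.3643] = 10.1314.
So far: 124.382.
Correction k=1: B_{2}/2! · (f^{(1)}(19) − f^{(1)}(8)) = 1/12 · (0.455897 − 0.734555) = -0.0232215.
Partial sum through k=1: 124.359.
Correction k=2: B_{4}/4! · (f^{(3)}(19) − f^{(3)}(8)) = −1/720 · (0.000638774 − 0.000843334) = 2.84110e-07.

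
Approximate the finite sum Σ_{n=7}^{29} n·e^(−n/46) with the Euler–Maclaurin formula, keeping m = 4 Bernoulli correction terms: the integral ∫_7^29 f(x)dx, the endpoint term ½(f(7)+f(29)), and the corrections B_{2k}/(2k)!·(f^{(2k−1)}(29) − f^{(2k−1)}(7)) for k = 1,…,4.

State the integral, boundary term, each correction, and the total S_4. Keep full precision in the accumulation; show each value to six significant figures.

S_4 ≈ 267.887

Integral: ∫_7^29 x·e^(−x/46) dx = 257.206.
½[f(7) + f(29)] = ½[6.01187 + 15.4384] = 10.7252.
Integral + boundary = 267.931.
Order-1 term: 1/12 · (0.196742 − 0.728146) = -0.0442837.
Partial sum through k=1: 267.887.
Order-2 term: −1/720 · (0.000596154 − 0.00115587) = 7.77385e-07.
Partial sum through k=2: 267.887.
Order-3 term: 1/30240 · (5.19532e-07 − 9.29881e-07) = -1.35697e-11.
Partial sum through k=3: 267.887.
Order-4 term: −1/1209600 · (3.57906e-10 − 6.20751e-10) = 2.17299e-16.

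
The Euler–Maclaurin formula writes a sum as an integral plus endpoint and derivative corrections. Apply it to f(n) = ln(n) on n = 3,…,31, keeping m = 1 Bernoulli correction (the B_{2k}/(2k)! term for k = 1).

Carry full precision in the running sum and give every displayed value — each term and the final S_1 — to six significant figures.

S_1 ≈ 77.3990

The integral term ∫_3^31 ln(x) dx = 75.1578.
½[f(3) + f(31)] = ½[1.09861 + 3.43399] = 2.26630.
Running total after boundary: 77.4241.
k=1: B_{2}/(2)! × [f^{(1)}(31) − f^{(1)}(3)] = 1/12 × (0.0322581 − 0.333333) = -0.0250896.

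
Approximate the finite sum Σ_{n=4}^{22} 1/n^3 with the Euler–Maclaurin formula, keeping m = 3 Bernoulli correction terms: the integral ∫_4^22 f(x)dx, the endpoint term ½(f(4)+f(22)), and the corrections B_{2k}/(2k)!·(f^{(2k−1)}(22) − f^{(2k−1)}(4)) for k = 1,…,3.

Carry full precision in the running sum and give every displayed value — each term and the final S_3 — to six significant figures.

S_3 ≈ 0.0390328

The integral term ∫_4^22 1/x^3 dx = 0.0302169.
½[f(4) + f(22)] = ½[0.0156250 + 9.39144e-05] = 0.00785946.
Running total after boundary: 0.0380764.
k=1: B_{2}/(2)! × [f^{(1)}(22) − f^{(1)}(4)] = 1/12 × (-1.28065e-05 − (-0.0117188)) = 0.000975495.
After k=1: 0.0390519.
k=2: B_{4}/(4)! × [f^{(3)}(22) − f^{(3)}(4)] = −1/720 × (-5.29194e-07 − (-0.0146484)) = -2.03443e-05.
After k=2: 0.0390316.
k=3: B_{6}/(6)! × [f^{(5)}(22) − f^{(5)}(4)] = 1/30240 × (-4.59218e-08 − (-0.0384521)) = 1.27156e-06.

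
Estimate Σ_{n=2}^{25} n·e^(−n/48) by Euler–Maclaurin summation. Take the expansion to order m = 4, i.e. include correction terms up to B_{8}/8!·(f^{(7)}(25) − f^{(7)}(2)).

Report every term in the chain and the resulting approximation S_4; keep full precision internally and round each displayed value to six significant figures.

S_4 ≈ 228.922

∫_2^25 x·e^(−x/48) dx evaluates to 220.590.
Endpoint term: (f(2) + f(25))/2 = (1.91838 + 14.8506)/2 = 8.38451.
Running total after boundary: 228.974.
Correction k=1: B_{2}/2! · (f^{(1)}(25) − f^{(1)}(2)) = 1/12 · (0.284637 − 0.919223) = -0.0528822.
After k=1: 228.922.
Correction k=2: B_{4}/4! · (f^{(3)}(25) − f^{(3)}(2)) = −1/720 · (0.000639187 − 0.00123160) = 8.22793e-07.
After k=2: 228.922.
Correction k=3: B_{6}/6! · (f^{(5)}(25) − f^{(5)}(2)) = 1/30240 · (5.01230e-07 − 8.95932e-07) = -1.30523e-11.
After k=3: 228.922.
Correction k=4: B_{8}/8! · (f^{(7)}(25) − f^{(7)}(2)) = −1/1209600 · (3.14685e-10 − 5.45710e-10) = 1.90993e-16.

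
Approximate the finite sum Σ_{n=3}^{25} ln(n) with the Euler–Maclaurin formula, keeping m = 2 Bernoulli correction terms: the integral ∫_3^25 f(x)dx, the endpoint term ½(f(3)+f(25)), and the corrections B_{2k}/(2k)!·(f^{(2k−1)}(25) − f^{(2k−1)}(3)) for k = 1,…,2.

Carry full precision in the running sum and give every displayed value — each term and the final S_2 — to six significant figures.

S_2 ≈ 57.3105

The integral term ∫_3^25 ln(x) dx = 55.1761.
Endpoint term: (f(3) + f(25))/2 = (1.09861 + 3.21888)/2 = 2.15874.
Running total after boundary: 57.3348.
k=1: B_{2}/(2)! × [f^{(1)}(25) − f^{(1)}(3)] = 1/12 × (0.0400000 − 0.333333) = -0.0244444.
Partial sum through k=1: 57.3104.
k=2: B_{4}/(4)! × [f^{(3)}(25) − f^{(3)}(3)] = −1/720 × (0.000128000 − 0.0740741) = 0.000102703.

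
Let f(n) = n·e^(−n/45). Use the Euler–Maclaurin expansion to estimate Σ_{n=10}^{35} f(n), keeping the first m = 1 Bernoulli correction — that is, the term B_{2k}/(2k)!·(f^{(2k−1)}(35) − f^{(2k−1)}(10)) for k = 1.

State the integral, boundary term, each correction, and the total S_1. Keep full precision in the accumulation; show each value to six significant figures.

The integral term ∫_10^35 x·e^(−x/45) dx = 327.892.
½[f(10) + f(35)] = ½[8.00737 + 16.0799] = 12.0436.
So far: 339.936.
k=1: B_{2}/(2)! × [f^{(1)}(35) − f^{(1)}(10)] = 1/12 × (0.102095 − 0.622796) = -0.0433918.

S_1 ≈ 339.892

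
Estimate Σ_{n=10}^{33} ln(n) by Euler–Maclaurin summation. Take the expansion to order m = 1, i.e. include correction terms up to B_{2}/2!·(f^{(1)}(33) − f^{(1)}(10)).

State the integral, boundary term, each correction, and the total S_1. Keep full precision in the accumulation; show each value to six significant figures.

S_1 ≈ 72.2526

Integral: ∫_10^33 ln(x) dx = 69.3589.
½[f(10) + f(33)] = ½[2.30259 + 3.49651] = 2.89955.
So far: 72.2584.
Correction k=1: B_{2}/2! · (f^{(1)}(33) − f^{(1)}(10)) = 1/12 · (0.0303030 − 0.100000) = -0.00580808.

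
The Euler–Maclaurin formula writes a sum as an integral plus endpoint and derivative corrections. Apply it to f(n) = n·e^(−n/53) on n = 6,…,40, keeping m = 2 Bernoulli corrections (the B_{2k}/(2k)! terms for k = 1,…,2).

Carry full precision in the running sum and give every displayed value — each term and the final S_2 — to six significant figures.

∫_6^40 x·e^(−x/53) dx evaluates to 474.964.
Boundary: ½(f(6) + f(40)) = ½(5.35779 + 18.8057) = 12.0818.
Integral + boundary = 487.046.
k=1: B_{2}/(2)! × [f^{(1)}(40) − f^{(1)}(6)] = 1/12 × (0.115318 − 0.791875) = -0.0563797.
Partial sum through k=1: 486.990.
k=2: B_{4}/(4)! × [f^{(3)}(40) − f^{(3)}(6)] = −1/720 × (0.000375794 − 0.000917695) = 7.52640e-07.

S_2 ≈ 486.990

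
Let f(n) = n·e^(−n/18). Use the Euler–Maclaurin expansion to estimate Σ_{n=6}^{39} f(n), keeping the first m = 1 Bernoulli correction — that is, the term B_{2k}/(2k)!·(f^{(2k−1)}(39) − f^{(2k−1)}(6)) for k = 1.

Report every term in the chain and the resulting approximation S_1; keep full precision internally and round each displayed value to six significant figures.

S_1 ≈ 196.337

Integral: ∫_6^39 x·e^(−x/18) dx = 192.004.
Boundary: ½(f(6) + f(39)) = ½(4.29919 + 4.46779) = 4.38349.
Integral + boundary = 196.388.
k=1: B_{2}/(2)! × [f^{(1)}(39) − f^{(1)}(6)] = 1/12 × (-0.133652 − 0.477688) = -0.0509450.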